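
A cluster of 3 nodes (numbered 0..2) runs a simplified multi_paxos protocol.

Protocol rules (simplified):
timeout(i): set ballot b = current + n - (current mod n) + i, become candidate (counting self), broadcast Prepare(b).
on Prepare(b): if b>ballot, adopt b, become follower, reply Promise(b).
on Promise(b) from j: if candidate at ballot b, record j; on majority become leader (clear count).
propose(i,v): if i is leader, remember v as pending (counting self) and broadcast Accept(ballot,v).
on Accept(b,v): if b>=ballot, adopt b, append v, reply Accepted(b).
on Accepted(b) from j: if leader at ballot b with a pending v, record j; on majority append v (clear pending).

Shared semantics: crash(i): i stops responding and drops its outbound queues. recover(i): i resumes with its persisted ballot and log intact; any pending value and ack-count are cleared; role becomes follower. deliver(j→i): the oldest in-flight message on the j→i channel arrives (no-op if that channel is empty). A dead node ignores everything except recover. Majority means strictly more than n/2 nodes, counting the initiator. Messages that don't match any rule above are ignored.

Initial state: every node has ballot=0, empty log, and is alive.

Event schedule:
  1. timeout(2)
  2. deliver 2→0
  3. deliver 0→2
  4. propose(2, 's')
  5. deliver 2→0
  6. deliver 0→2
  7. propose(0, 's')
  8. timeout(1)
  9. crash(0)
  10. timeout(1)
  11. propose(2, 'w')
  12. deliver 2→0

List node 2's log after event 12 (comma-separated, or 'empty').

after 1 — timeout(2): n2:cand/b5/[-]
after 2 — deliver 2→0: n0:foll/b5/[-]
after 3 — deliver 0→2: n2:lead/b5/[-]
after 4 — propose(2,'s'): ·
after 5 — deliver 2→0: n0:foll/b5/[s]
after 6 — deliver 0→2: n2:lead/b5/[s]
after 7 — propose(0,'s'): ·
after 8 — timeout(1): n1:cand/b4/[-]
after 9 — crash(0): n0:✗foll/b5/[s]
after 10 — timeout(1): n1:cand/b7/[-]
after 11 — propose(2,'w'): ·
after 12 — deliver 2→0: ·

s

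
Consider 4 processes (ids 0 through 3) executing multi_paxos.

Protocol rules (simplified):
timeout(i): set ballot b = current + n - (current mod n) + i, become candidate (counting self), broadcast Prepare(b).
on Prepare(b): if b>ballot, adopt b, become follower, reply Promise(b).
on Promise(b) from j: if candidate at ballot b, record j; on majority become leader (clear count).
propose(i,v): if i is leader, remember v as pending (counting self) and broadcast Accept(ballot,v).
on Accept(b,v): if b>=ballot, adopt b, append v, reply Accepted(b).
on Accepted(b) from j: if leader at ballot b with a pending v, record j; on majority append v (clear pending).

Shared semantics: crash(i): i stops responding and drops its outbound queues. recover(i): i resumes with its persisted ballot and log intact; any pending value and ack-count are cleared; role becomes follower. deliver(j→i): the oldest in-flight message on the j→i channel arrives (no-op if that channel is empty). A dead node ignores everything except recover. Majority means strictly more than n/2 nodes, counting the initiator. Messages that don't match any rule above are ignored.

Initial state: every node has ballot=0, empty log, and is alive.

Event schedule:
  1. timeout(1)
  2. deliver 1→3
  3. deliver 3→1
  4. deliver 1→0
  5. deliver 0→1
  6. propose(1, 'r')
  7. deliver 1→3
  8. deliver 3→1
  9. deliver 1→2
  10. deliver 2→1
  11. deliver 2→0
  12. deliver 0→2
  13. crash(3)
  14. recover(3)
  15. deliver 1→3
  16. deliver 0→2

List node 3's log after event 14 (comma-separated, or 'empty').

[1] timeout(1) → N1(cand b5 [-])
[2] deliver 1→3 → N3(foll b5 [-])
[3] deliver 3→1 → ∅
[4] deliver 1→0 → N0(foll b5 [-])
[5] deliver 0→1 → N1(lead b5 [-])
[6] propose(1,'r') → ∅
[7] deliver 1→3 → N3(foll b5 [r])
[8] deliver 3→1 → ∅
[9] deliver 1→2 → N2(foll b5 [-])
[10] deliver 2→1 → ∅
[11] deliver 2→0 → ∅
[12] deliver 0→2 → ∅
[13] crash(3) → N3(✗foll b5 [r])
[14] recover(3) → N3(foll b5 [r])

r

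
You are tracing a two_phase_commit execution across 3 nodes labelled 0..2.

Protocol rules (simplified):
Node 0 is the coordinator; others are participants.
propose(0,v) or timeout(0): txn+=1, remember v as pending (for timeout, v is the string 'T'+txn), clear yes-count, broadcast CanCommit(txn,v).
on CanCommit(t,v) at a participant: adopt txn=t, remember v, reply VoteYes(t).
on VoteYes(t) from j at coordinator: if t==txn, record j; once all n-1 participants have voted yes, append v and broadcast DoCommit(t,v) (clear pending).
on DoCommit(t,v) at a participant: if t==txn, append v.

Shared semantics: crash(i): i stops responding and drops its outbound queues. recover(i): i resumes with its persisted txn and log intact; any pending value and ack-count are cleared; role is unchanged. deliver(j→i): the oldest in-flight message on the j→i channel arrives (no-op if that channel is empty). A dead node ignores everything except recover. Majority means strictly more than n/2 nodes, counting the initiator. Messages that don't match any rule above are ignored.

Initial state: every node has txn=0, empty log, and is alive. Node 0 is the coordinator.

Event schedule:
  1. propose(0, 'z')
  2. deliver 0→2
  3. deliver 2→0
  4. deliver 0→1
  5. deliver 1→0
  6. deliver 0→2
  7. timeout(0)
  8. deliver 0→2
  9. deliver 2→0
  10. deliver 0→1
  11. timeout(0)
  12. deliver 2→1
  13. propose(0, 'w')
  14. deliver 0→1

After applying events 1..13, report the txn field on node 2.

2

1. propose(0,'z'):  <0:coor t1 ->
2. deliver 0→2:  <2:part t1 ->
3. deliver 2→0:  nop
4. deliver 0→1:  <1:part t1 ->
5. deliver 1→0:  <0:coor t1 z>
6. deliver 0→2:  <2:part t1 z>
7. timeout(0):  <0:coor t2 z>
8. deliver 0→2:  <2:part t2 z>
9. deliver 2→0:  nop
10. deliver 0→1:  <1:part t1 z>
11. timeout(0):  <0:coor t3 z>
12. deliver 2→1:  nop
13. propose(0,'w'):  <0:coor t4 z>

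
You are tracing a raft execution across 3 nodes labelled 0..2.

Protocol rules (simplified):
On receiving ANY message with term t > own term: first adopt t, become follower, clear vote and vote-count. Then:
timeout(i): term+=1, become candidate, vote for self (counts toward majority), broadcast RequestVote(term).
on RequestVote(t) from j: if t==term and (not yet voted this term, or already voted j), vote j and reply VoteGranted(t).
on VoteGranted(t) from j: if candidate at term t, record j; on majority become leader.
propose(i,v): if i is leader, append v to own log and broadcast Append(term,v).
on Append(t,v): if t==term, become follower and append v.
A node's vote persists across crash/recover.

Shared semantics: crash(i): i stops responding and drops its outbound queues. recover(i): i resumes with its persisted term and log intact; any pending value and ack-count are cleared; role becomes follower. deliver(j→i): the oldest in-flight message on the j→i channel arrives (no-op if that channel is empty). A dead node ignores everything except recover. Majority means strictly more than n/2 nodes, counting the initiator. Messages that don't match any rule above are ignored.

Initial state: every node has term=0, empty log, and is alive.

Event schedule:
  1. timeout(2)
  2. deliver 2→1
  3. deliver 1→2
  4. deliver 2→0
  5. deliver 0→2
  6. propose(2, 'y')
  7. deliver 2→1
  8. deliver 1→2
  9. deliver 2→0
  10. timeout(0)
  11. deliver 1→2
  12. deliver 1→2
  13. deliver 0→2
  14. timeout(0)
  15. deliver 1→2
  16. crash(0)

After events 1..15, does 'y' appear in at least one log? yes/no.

yes

after 1 — timeout(2): n2:cand/t1/[-]
after 2 — deliver 2→1: n1:foll/t1/[-]
after 3 — deliver 1→2: n2:lead/t1/[-]
after 4 — deliver 2→0: n0:foll/t1/[-]
after 5 — deliver 0→2: ·
after 6 — propose(2,'y'): n2:lead/t1/[y]
after 7 — deliver 2→1: n1:foll/t1/[y]
after 8 — deliver 1→2: ·
after 9 — deliver 2→0: n0:foll/t1/[y]
after 10 — timeout(0): n0:cand/t2/[y]
after 11 — deliver 1→2: ·
after 12 — deliver 1→2: ·
after 13 — deliver 0→2: n2:foll/t2/[y]
after 14 — timeout(0): n0:cand/t3/[y]
after 15 — deliver 1→2: ·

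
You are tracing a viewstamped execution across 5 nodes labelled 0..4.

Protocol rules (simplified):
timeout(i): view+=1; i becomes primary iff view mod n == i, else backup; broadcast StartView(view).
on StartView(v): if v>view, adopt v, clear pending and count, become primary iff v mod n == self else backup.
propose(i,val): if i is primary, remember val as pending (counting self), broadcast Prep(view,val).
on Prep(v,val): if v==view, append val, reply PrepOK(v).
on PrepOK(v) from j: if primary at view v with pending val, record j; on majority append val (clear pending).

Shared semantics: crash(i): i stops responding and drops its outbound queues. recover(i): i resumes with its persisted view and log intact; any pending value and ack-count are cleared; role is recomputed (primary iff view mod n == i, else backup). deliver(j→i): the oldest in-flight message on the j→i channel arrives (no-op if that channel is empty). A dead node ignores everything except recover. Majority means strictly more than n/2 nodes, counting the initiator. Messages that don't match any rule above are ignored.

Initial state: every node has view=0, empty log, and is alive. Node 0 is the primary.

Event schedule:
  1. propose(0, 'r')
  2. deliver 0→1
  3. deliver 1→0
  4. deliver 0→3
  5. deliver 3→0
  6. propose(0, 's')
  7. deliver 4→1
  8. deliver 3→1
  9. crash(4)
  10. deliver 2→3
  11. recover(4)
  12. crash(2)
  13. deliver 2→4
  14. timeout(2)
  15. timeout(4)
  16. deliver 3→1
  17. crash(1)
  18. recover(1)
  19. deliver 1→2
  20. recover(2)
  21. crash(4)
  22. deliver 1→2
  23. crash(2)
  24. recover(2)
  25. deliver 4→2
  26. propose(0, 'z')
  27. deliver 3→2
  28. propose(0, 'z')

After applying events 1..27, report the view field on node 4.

1

[1] propose(0,'r') → ∅
[2] deliver 0→1 → N1(back v0 [r])
[3] deliver 1→0 → ∅
[4] deliver 0→3 → N3(back v0 [r])
[5] deliver 3→0 → N0(prim v0 [r])
[6] propose(0,'s') → ∅
[7] deliver 4→1 → ∅
[8] deliver 3→1 → ∅
[9] crash(4) → N4(✗back v0 [-])
[10] deliver 2→3 → ∅
[11] recover(4) → N4(back v0 [-])
[12] crash(2) → N2(✗back v0 [-])
[13] deliver 2→4 → ∅
[14] timeout(2) → ∅
[15] timeout(4) → N4(back v1 [-])
[16] deliver 3→1 → ∅
[17] crash(1) → N1(✗back v0 [r])
[18] recover(1) → N1(back v0 [r])
[19] deliver 1→2 → ∅
[20] recover(2) → N2(back v0 [-])
[21] crash(4) → N4(✗back v1 [-])
[22] deliver 1→2 → ∅
[23] crash(2) → N2(✗back v0 [-])
[24] recover(2) → N2(back v0 [-])
[25] deliver 4→2 → ∅
[26] propose(0,'z') → ∅
[27] deliver 3→2 → ∅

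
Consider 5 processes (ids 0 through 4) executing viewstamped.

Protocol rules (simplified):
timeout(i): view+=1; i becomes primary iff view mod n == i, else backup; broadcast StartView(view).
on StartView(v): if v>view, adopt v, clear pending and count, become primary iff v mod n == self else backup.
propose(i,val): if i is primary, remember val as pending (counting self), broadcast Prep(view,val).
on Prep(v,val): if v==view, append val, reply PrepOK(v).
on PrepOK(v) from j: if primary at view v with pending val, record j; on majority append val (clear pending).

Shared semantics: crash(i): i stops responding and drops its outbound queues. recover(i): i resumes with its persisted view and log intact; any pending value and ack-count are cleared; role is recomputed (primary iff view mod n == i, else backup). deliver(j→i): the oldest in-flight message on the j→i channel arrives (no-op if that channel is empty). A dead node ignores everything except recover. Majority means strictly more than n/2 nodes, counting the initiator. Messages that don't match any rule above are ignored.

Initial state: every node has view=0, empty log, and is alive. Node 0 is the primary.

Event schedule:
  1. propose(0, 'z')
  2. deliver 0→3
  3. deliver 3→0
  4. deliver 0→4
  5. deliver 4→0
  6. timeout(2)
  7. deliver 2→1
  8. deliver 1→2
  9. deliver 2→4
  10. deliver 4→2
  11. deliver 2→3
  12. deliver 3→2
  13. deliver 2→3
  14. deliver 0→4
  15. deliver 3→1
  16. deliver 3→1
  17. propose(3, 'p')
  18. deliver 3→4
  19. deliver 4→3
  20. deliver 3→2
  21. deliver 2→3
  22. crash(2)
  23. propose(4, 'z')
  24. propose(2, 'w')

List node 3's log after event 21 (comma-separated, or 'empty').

z

after 1 — propose(0,'z'): ·
after 2 — deliver 0→3: n3:back/v0/[z]
after 3 — deliver 3→0: ·
after 4 — deliver 0→4: n4:back/v0/[z]
after 5 — deliver 4→0: n0:prim/v0/[z]
after 6 — timeout(2): n2:back/v1/[-]
after 7 — deliver 2→1: n1:prim/v1/[-]
after 8 — deliver 1→2: ·
after 9 — deliver 2→4: n4:back/v1/[z]
after 10 — deliver 4→2: ·
after 11 — deliver 2→3: n3:back/v1/[z]
after 12 — deliver 3→2: ·
after 13 — deliver 2→3: ·
after 14 — deliver 0→4: ·
after 15 — deliver 3→1: ·
after 16 — deliver 3→1: ·
after 17 — propose(3,'p'): ·
after 18 — deliver 3→4: ·
after 19 — deliver 4→3: ·
after 20 — deliver 3→2: ·
after 21 — deliver 2→3: ·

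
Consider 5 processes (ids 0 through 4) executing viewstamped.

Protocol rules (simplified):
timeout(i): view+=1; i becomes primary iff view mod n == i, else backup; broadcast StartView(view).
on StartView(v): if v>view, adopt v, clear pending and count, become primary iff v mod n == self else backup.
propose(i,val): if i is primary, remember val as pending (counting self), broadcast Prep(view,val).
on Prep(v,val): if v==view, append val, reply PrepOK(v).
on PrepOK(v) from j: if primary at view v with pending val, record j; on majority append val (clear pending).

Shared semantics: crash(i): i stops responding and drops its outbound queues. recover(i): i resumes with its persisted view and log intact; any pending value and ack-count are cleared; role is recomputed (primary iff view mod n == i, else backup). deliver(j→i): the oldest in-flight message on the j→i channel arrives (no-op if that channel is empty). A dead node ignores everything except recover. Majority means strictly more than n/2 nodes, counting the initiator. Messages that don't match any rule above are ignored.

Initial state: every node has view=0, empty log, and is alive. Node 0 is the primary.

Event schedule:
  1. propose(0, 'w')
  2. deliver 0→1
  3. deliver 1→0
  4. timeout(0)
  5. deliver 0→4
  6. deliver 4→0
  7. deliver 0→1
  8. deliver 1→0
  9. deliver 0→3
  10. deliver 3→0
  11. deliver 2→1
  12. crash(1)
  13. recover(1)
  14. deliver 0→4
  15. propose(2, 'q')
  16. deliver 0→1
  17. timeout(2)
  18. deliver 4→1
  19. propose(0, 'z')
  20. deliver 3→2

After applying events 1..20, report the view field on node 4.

1

1. propose(0,'w'):  nop
2. deliver 0→1:  <1:back v0 w>
3. deliver 1→0:  nop
4. timeout(0):  <0:back v1 ->
5. deliver 0→4:  <4:back v0 w>
6. deliver 4→0:  nop
7. deliver 0→1:  <1:prim v1 w>
8. deliver 1→0:  nop
9. deliver 0→3:  <3:back v0 w>
10. deliver 3→0:  nop
11. deliver 2→1:  nop
12. crash(1):  <1:✗prim v1 w>
13. recover(1):  <1:prim v1 w>
14. deliver 0→4:  <4:back v1 w>
15. propose(2,'q'):  nop
16. deliver 0→1:  nop
17. timeout(2):  <2:back v1 ->
18. deliver 4→1:  nop
19. propose(0,'z'):  nop
20. deliver 3→2:  nop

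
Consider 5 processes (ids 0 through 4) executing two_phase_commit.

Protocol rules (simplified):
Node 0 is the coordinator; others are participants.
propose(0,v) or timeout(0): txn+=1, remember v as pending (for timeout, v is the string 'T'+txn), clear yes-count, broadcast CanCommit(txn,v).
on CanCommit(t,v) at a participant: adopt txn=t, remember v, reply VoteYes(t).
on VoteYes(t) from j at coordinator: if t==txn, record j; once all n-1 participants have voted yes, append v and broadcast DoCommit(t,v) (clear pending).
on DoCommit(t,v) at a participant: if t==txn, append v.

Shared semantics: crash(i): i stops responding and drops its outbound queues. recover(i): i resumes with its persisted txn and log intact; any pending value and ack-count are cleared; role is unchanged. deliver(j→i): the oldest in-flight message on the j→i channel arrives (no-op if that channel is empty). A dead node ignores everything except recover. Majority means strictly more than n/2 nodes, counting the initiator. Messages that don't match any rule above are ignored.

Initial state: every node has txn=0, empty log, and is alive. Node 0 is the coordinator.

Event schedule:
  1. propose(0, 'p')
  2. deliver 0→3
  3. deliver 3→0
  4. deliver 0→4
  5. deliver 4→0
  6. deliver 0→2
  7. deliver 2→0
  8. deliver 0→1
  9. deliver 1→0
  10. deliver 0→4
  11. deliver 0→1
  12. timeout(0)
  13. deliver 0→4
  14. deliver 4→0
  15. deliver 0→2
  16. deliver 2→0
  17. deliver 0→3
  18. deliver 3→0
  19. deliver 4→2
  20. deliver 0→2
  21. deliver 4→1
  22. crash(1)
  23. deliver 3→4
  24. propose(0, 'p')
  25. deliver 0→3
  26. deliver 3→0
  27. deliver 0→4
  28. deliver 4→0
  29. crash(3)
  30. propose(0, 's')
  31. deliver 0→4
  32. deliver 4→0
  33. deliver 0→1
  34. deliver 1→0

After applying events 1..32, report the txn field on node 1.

1. propose(0,'p'):  <0:coor t1 ->
2. deliver 0→3:  <3:part t1 ->
3. deliver 3→0:  nop
4. deliver 0→4:  <4:part t1 ->
5. deliver 4→0:  nop
6. deliver 0→2:  <2:part t1 ->
7. deliver 2→0:  nop
8. deliver 0→1:  <1:part t1 ->
9. deliver 1→0:  <0:coor t1 p>
10. deliver 0→4:  <4:part t1 p>
11. deliver 0→1:  <1:part t1 p>
12. timeout(0):  <0:coor t2 p>
13. deliver 0→4:  <4:part t2 p>
14. deliver 4→0:  nop
15. deliver 0→2:  <2:part t1 p>
16. deliver 2→0:  nop
17. deliver 0→3:  <3:part t1 p>
18. deliver 3→0:  nop
19. deliver 4→2:  nop
20. deliver 0→2:  <2:part t2 p>
21. deliver 4→1:  nop
22. crash(1):  <1:✗part t1 p>
23. deliver 3→4:  nop
24. propose(0,'p'):  <0:coor t3 p>
25. deliver 0→3:  <3:part t2 p>
26. deliver 3→0:  nop
27. deliver 0→4:  <4:part t3 p>
28. deliver 4→0:  nop
29. crash(3):  <3:✗part t2 p>
30. propose(0,'s'):  <0:coor t4 p>
31. deliver 0→4:  <4:part t4 p>
32. deliver 4→0:  nop

1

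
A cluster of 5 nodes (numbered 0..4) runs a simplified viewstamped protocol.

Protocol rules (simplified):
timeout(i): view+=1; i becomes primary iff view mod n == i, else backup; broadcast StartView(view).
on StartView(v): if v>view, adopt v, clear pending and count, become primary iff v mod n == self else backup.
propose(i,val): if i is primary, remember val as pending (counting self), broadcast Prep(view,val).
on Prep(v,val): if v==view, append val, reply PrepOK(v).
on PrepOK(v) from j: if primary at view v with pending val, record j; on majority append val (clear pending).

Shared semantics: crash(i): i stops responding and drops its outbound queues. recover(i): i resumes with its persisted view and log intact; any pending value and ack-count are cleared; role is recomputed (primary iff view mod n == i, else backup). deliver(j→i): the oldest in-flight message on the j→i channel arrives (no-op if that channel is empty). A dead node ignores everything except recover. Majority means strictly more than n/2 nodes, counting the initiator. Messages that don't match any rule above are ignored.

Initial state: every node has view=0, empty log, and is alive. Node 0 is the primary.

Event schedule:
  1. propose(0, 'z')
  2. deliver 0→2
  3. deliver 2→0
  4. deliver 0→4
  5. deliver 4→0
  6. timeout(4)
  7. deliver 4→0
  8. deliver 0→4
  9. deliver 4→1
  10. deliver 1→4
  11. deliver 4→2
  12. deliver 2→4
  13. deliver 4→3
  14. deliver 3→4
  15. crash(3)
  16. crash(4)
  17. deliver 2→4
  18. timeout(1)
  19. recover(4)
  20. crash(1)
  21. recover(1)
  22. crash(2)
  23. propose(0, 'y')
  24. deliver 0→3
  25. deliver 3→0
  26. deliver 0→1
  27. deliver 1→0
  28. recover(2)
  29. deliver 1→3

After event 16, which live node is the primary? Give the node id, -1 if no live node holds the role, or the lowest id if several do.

1

after 1 — propose(0,'z'): ·
after 2 — deliver 0→2: n2:back/v0/[z]
after 3 — deliver 2→0: ·
after 4 — deliver 0→4: n4:back/v0/[z]
after 5 — deliver 4→0: n0:prim/v0/[z]
after 6 — timeout(4): n4:back/v1/[z]
after 7 — deliver 4→0: n0:back/v1/[z]
after 8 — deliver 0→4: ·
after 9 — deliver 4→1: n1:prim/v1/[-]
after 10 — deliver 1→4: ·
after 11 — deliver 4→2: n2:back/v1/[z]
after 12 — deliver 2→4: ·
after 13 — deliver 4→3: n3:back/v1/[-]
after 14 — deliver 3→4: ·
after 15 — crash(3): n3:✗back/v1/[-]
after 16 — crash(4): n4:✗back/v1/[z]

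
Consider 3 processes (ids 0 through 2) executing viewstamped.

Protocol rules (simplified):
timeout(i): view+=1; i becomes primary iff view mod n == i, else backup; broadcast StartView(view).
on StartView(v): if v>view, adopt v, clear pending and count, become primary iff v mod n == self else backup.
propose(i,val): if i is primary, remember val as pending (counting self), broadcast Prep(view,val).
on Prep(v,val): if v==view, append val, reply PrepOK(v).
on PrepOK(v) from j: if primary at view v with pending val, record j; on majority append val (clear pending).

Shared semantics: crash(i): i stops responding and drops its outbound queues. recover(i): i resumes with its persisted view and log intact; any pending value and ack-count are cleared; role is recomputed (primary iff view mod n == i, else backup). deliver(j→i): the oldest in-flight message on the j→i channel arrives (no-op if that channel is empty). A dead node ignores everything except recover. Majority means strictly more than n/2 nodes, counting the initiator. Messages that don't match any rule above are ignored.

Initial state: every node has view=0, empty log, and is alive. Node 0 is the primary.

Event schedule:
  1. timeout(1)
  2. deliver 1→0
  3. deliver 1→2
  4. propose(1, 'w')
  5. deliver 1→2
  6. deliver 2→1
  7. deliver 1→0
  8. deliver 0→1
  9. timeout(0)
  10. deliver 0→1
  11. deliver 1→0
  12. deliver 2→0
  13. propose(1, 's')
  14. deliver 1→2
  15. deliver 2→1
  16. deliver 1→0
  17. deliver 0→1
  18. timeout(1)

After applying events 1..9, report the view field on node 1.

[1] timeout(1) → N1(prim v1 [-])
[2] deliver 1→0 → N0(back v1 [-])
[3] deliver 1→2 → N2(back v1 [-])
[4] propose(1,'w') → ∅
[5] deliver 1→2 → N2(back v1 [w])
[6] deliver 2→1 → N1(prim v1 [w])
[7] deliver 1→0 → N0(back v1 [w])
[8] deliver 0→1 → ∅
[9] timeout(0) → N0(back v2 [w])

1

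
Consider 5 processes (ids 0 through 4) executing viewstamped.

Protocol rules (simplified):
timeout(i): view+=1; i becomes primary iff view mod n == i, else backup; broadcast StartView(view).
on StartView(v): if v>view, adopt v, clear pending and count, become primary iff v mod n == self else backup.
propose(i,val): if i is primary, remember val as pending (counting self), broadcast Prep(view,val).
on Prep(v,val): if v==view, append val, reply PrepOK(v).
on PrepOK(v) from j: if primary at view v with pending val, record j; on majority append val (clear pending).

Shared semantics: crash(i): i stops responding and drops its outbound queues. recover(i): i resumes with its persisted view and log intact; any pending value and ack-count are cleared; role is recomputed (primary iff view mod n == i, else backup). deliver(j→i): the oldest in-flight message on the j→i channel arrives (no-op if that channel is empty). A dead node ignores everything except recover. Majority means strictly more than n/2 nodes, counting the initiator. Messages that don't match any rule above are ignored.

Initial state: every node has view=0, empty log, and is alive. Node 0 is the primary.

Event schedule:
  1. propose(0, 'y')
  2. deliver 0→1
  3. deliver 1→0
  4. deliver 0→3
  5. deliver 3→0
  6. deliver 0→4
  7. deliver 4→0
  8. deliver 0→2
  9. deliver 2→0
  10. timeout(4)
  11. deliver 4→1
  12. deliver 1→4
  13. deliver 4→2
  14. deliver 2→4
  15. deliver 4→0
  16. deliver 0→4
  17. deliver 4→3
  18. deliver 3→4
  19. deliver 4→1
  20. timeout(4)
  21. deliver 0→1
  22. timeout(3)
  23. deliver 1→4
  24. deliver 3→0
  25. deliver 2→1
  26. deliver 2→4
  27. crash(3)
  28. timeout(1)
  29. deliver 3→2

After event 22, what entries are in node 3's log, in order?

e1 propose(0,'y'): ·
e2 deliver 0→1: 1[back,v=0,y]
e3 deliver 1→0: ·
e4 deliver 0→3: 3[back,v=0,y]
e5 deliver 3→0: 0[prim,v=0,y]
e6 deliver 0→4: 4[back,v=0,y]
e7 deliver 4→0: ·
e8 deliver 0→2: 2[back,v=0,y]
e9 deliver 2→0: ·
e10 timeout(4): 4[back,v=1,y]
e11 deliver 4→1: 1[prim,v=1,y]
e12 deliver 1→4: ·
e13 deliver 4→2: 2[back,v=1,y]
e14 deliver 2→4: ·
e15 deliver 4→0: 0[back,v=1,y]
e16 deliver 0→4: ·
e17 deliver 4→3: 3[back,v=1,y]
e18 deliver 3→4: ·
e19 deliver 4→1: ·
e20 timeout(4): 4[back,v=2,y]
e21 deliver 0→1: ·
e22 timeout(3): 3[back,v=2,y]

y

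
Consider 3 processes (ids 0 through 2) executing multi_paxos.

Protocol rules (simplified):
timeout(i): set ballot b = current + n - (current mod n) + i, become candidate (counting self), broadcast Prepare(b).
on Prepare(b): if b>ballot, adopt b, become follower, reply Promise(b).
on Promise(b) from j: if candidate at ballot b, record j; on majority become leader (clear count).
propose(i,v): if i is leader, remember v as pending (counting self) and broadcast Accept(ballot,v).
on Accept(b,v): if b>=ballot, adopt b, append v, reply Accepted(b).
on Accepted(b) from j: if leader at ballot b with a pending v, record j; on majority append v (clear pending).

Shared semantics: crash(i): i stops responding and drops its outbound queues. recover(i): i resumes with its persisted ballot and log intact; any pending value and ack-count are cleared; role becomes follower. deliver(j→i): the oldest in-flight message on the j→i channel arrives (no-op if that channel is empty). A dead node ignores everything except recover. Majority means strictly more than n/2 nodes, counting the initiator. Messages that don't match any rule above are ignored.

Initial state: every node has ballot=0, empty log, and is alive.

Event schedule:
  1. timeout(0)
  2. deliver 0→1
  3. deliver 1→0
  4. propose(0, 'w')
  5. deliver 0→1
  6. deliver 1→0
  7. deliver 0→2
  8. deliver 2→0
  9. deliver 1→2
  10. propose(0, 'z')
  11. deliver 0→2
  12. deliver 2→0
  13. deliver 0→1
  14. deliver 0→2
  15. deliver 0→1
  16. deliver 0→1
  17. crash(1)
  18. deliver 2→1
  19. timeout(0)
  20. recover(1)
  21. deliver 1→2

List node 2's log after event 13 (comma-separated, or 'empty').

w

e1 timeout(0): 0[cand,b=3,-]
e2 deliver 0→1: 1[foll,b=3,-]
e3 deliver 1→0: 0[lead,b=3,-]
e4 propose(0,'w'): ·
e5 deliver 0→1: 1[foll,b=3,w]
e6 deliver 1→0: 0[lead,b=3,w]
e7 deliver 0→2: 2[foll,b=3,-]
e8 deliver 2→0: ·
e9 deliver 1→2: ·
e10 propose(0,'z'): ·
e11 deliver 0→2: 2[foll,b=3,w]
e12 deliver 2→0: 0[lead,b=3,w,z]
e13 deliver 0→1: 1[foll,b=3,w,z]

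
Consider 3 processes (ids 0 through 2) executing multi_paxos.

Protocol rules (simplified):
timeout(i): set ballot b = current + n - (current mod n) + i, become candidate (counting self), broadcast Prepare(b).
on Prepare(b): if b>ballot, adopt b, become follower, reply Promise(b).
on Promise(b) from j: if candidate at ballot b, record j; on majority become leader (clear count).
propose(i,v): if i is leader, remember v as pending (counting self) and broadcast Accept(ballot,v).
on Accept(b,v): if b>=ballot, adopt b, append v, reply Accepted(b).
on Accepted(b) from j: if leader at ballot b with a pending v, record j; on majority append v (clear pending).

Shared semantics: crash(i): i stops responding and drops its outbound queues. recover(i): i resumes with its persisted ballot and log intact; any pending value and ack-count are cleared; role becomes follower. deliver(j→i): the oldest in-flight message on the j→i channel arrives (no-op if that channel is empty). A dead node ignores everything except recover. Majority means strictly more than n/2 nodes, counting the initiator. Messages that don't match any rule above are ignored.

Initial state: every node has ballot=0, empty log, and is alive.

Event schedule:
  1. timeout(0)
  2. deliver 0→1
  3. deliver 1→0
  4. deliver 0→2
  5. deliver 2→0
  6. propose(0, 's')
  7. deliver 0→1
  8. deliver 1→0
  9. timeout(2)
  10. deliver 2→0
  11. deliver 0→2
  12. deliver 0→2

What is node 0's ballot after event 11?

8

step 1 timeout(0): 0={cand,b=3,log=-}
step 2 deliver 0→1: 1={foll,b=3,log=-}
step 3 deliver 1→0: 0={lead,b=3,log=-}
step 4 deliver 0→2: 2={foll,b=3,log=-}
step 5 deliver 2→0: —
step 6 propose(0,'s'): —
step 7 deliver 0→1: 1={foll,b=3,log=s}
step 8 deliver 1→0: 0={lead,b=3,log=s}
step 9 timeout(2): 2={cand,b=8,log=-}
step 10 deliver 2→0: 0={foll,b=8,log=s}
step 11 deliver 0→2: —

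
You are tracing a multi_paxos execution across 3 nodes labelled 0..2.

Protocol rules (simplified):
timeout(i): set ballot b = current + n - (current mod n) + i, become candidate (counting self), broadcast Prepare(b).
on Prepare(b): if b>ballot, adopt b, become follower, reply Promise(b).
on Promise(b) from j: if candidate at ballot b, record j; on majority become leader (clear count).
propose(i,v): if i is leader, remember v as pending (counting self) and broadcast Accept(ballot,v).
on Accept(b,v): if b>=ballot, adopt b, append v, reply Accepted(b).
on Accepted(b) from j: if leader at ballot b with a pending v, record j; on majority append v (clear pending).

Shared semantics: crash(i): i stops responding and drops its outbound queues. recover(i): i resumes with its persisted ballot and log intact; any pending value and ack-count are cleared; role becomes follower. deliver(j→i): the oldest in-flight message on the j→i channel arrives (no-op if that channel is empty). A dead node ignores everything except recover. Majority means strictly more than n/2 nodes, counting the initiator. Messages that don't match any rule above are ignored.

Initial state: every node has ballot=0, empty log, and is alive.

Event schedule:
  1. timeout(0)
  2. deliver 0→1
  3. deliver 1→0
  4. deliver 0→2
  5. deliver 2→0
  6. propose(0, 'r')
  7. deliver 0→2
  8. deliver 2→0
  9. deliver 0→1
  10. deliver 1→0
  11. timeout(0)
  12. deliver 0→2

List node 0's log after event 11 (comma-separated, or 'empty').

r

after 1 — timeout(0): n0:cand/b3/[-]
after 2 — deliver 0→1: n1:foll/b3/[-]
after 3 — deliver 1→0: n0:lead/b3/[-]
after 4 — deliver 0→2: n2:foll/b3/[-]
after 5 — deliver 2→0: ·
after 6 — propose(0,'r'): ·
after 7 — deliver 0→2: n2:foll/b3/[r]
after 8 — deliver 2→0: n0:lead/b3/[r]
after 9 — deliver 0→1: n1:foll/b3/[r]
after 10 — deliver 1→0: ·
after 11 — timeout(0): n0:cand/b6/[r]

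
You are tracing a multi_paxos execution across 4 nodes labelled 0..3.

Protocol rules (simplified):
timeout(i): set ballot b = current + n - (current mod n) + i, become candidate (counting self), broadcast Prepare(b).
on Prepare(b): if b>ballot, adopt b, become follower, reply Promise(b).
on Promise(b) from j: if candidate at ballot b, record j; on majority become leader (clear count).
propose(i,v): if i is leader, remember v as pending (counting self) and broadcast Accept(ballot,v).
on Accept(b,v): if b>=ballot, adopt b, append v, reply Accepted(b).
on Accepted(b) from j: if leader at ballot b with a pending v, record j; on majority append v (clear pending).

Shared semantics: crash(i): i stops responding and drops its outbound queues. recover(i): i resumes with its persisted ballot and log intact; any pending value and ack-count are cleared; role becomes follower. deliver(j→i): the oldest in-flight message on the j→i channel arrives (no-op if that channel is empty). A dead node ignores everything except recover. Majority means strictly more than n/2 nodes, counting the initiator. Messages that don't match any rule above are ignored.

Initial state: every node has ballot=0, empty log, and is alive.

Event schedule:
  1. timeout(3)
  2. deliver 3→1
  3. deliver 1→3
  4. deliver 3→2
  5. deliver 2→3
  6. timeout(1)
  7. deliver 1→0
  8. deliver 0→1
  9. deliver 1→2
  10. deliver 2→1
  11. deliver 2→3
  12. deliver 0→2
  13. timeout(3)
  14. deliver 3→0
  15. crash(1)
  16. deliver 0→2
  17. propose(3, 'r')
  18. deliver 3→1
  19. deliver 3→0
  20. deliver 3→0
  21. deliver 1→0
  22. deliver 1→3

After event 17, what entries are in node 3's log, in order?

empty

step 1 timeout(3): 3={cand,b=7,log=-}
step 2 deliver 3→1: 1={foll,b=7,log=-}
step 3 deliver 1→3: —
step 4 deliver 3→2: 2={foll,b=7,log=-}
step 5 deliver 2→3: 3={lead,b=7,log=-}
step 6 timeout(1): 1={cand,b=9,log=-}
step 7 deliver 1→0: 0={foll,b=9,log=-}
step 8 deliver 0→1: —
step 9 deliver 1→2: 2={foll,b=9,log=-}
step 10 deliver 2→1: 1={lead,b=9,log=-}
step 11 deliver 2→3: —
step 12 deliver 0→2: —
step 13 timeout(3): 3={cand,b=11,log=-}
step 14 deliver 3→0: —
step 15 crash(1): 1={✗lead,b=9,log=-}
step 16 deliver 0→2: —
step 17 propose(3,'r'): —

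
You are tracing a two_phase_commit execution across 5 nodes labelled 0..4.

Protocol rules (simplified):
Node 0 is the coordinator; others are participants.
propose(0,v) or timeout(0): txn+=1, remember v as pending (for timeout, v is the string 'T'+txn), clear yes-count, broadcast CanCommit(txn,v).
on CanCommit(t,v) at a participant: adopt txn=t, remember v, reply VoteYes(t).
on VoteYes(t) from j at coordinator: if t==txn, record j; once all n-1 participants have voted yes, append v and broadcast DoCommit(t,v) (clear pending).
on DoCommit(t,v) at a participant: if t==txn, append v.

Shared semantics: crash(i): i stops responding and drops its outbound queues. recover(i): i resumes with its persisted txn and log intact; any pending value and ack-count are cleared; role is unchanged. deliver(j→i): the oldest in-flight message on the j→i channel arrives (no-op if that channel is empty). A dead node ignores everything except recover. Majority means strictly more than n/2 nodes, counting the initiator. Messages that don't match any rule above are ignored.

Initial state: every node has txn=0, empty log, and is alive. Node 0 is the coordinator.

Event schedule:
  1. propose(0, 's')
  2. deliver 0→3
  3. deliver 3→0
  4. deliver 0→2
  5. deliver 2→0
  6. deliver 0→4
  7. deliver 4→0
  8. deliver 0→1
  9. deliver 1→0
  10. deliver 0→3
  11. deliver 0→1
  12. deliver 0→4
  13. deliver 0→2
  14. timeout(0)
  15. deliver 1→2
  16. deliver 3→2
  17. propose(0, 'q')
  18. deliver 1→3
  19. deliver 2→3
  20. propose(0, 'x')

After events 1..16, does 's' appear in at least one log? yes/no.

[1] propose(0,'s') → N0(coor t1 [-])
[2] deliver 0→3 → N3(part t1 [-])
[3] deliver 3→0 → ∅
[4] deliver 0→2 → N2(part t1 [-])
[5] deliver 2→0 → ∅
[6] deliver 0→4 → N4(part t1 [-])
[7] deliver 4→0 → ∅
[8] deliver 0→1 → N1(part t1 [-])
[9] deliver 1→0 → N0(coor t1 [s])
[10] deliver 0→3 → N3(part t1 [s])
[11] deliver 0→1 → N1(part t1 [s])
[12] deliver 0→4 → N4(part t1 [s])
[13] deliver 0→2 → N2(part t1 [s])
[14] timeout(0) → N0(coor t2 [s])
[15] deliver 1→2 → ∅
[16] deliver 3→2 → ∅

yes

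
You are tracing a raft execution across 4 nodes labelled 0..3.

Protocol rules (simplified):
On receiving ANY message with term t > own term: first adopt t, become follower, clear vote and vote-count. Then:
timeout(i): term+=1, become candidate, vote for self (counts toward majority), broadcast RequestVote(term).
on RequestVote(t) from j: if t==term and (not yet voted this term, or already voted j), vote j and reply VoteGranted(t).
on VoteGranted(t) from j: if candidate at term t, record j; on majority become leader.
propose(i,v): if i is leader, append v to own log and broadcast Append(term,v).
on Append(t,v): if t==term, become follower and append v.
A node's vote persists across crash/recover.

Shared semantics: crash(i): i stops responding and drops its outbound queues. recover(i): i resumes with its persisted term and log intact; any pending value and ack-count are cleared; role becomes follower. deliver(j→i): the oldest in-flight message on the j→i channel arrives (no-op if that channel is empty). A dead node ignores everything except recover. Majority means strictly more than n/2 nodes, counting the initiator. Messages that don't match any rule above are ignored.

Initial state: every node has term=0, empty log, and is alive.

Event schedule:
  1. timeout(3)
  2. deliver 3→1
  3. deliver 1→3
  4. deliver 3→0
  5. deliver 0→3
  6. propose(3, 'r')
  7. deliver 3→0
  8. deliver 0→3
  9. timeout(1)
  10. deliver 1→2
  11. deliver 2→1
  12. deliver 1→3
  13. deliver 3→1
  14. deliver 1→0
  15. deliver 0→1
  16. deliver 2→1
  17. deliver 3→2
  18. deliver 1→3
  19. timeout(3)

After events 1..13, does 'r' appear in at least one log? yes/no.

1. timeout(3):  <3:cand t1 ->
2. deliver 3→1:  <1:foll t1 ->
3. deliver 1→3:  nop
4. deliver 3→0:  <0:foll t1 ->
5. deliver 0→3:  <3:lead t1 ->
6. propose(3,'r'):  <3:lead t1 r>
7. deliver 3→0:  <0:foll t1 r>
8. deliver 0→3:  nop
9. timeout(1):  <1:cand t2 ->
10. deliver 1→2:  <2:foll t2 ->
11. deliver 2→1:  nop
12. deliver 1→3:  <3:foll t2 r>
13. deliver 3→1:  nop

yes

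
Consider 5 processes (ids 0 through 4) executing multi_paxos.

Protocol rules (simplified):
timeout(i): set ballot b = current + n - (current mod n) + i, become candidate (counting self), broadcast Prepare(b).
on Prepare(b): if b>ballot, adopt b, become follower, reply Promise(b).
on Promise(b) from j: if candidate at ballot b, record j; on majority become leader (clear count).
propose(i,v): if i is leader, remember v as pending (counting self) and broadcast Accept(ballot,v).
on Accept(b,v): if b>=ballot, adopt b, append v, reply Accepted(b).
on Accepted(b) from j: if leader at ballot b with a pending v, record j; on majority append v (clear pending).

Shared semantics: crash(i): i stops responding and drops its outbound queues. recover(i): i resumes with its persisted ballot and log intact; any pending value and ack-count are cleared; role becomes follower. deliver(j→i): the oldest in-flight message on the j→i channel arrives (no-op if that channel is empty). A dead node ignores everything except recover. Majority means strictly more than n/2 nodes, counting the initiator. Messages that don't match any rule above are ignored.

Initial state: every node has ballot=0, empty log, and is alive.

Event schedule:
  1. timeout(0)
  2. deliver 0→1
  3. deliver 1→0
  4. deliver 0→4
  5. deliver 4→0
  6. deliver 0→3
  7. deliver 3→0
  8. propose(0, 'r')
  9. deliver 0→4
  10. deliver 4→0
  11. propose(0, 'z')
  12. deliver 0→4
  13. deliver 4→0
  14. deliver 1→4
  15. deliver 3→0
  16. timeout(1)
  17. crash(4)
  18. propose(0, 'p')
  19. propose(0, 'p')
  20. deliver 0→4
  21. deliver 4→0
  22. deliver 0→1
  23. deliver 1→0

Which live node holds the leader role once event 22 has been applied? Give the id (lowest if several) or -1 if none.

0

1. timeout(0):  <0:cand b5 ->
2. deliver 0→1:  <1:foll b5 ->
3. deliver 1→0:  nop
4. deliver 0→4:  <4:foll b5 ->
5. deliver 4→0:  <0:lead b5 ->
6. deliver 0→3:  <3:foll b5 ->
7. deliver 3→0:  nop
8. propose(0,'r'):  nop
9. deliver 0→4:  <4:foll b5 r>
10. deliver 4→0:  nop
11. propose(0,'z'):  nop
12. deliver 0→4:  <4:foll b5 r,z>
13. deliver 4→0:  nop
14. deliver 1→4:  nop
15. deliver 3→0:  nop
16. timeout(1):  <1:cand b11 ->
17. crash(4):  <4:✗foll b5 r,z>
18. propose(0,'p'):  nop
19. propose(0,'p'):  nop
20. deliver 0→4:  nop
21. deliver 4→0:  nop
22. deliver 0→1:  nop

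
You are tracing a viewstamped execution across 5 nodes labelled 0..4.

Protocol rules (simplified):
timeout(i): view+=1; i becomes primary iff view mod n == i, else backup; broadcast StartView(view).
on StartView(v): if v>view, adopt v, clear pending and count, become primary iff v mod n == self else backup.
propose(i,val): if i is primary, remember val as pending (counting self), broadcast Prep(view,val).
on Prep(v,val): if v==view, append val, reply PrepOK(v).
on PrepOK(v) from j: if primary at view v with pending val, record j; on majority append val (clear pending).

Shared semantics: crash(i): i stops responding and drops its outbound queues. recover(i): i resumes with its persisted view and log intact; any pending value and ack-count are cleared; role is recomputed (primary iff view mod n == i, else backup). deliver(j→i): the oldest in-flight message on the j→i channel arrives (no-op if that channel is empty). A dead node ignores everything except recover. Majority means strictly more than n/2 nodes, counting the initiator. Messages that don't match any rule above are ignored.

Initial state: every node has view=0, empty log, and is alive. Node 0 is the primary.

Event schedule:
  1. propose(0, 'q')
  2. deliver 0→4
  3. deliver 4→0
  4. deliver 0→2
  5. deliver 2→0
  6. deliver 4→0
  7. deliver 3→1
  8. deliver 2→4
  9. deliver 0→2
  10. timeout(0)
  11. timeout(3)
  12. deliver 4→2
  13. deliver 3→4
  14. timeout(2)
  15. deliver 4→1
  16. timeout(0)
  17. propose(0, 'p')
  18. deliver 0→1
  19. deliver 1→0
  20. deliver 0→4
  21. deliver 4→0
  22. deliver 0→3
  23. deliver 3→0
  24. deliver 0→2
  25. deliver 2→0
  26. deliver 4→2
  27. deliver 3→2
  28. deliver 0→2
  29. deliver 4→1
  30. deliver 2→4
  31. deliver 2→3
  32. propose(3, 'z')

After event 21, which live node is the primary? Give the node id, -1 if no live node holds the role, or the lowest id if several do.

e1 propose(0,'q'): ·
e2 deliver 0→4: 4[back,v=0,q]
e3 deliver 4→0: ·
e4 deliver 0→2: 2[back,v=0,q]
e5 deliver 2→0: 0[prim,v=0,q]
e6 deliver 4→0: ·
e7 deliver 3→1: ·
e8 deliver 2→4: ·
e9 deliver 0→2: ·
e10 timeout(0): 0[back,v=1,q]
e11 timeout(3): 3[back,v=1,-]
e12 deliver 4→2: ·
e13 deliver 3→4: 4[back,v=1,q]
e14 timeout(2): 2[back,v=1,q]
e15 deliver 4→1: ·
e16 timeout(0): 0[back,v=2,q]
e17 propose(0,'p'): ·
e18 deliver 0→1: 1[back,v=0,q]
e19 deliver 1→0: ·
e20 deliver 0→4: ·
e21 deliver 4→0: ·

-1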